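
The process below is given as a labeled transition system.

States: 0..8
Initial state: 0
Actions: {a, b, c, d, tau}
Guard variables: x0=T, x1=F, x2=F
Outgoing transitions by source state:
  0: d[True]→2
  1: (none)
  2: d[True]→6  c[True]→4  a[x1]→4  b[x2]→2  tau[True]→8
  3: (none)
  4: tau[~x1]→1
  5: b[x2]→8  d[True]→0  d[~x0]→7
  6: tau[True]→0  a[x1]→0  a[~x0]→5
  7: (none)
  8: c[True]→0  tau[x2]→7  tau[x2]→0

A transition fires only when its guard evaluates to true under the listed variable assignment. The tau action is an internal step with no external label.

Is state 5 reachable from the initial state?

8 transition(s) survive guard evaluation.
depth 0: {0}
depth 1: {2}  now seen {0,2}
depth 2: {4,6,8}  now seen {0,2,4,6,8}
depth 3: {1}  now seen {0,1,2,4,6,8}
Reach set: {0,1,2,4,6,8}

Answer: UNREACHABLE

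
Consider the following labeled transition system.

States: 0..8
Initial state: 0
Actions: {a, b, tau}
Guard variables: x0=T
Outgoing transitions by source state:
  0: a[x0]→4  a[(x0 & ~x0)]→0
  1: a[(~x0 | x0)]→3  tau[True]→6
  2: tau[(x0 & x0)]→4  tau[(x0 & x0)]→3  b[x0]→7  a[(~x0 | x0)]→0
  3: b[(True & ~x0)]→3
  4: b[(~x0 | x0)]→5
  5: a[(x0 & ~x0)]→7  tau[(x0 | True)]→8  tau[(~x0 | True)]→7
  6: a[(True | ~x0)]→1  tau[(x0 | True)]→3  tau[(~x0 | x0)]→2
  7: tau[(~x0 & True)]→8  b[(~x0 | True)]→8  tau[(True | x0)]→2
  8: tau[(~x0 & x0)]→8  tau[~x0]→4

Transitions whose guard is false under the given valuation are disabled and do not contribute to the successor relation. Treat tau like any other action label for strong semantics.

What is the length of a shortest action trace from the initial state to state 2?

Answer: 4

Working:
Layered search for 2:
  Layer 0: {0}
  Layer 1: {4}
  Layer 2: {5}
  Layer 3: {7,8}
  Layer 4: {2}
first hit 2 at d=4 via a·b·tau·tau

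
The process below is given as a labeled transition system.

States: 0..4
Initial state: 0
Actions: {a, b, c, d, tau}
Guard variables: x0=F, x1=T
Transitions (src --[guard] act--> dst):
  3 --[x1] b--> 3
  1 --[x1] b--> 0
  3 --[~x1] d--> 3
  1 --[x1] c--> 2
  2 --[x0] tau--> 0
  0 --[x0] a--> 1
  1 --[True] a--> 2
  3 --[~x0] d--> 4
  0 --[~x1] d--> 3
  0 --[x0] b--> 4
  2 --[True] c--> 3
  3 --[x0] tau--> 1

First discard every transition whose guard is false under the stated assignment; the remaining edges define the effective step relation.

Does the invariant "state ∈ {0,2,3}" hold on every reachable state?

Answer: INVARIANT HOLDS

Analysis:
Safe = {0,2,3}
R = {0}
  0: ok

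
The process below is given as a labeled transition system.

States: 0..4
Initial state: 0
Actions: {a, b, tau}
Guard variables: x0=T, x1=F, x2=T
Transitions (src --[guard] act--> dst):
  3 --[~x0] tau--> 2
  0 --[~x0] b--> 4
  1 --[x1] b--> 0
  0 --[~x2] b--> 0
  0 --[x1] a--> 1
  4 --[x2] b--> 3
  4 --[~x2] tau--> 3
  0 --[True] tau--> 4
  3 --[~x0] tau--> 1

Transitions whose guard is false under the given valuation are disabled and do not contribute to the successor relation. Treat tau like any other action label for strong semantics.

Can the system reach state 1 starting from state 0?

Guard filter leaves 2 enabled edge(s).
L0 = {0}
L1 = {4}  total {0,4}
L2 = {3}  total {0,3,4}
Reach set: {0,3,4}

Answer: UNREACHABLE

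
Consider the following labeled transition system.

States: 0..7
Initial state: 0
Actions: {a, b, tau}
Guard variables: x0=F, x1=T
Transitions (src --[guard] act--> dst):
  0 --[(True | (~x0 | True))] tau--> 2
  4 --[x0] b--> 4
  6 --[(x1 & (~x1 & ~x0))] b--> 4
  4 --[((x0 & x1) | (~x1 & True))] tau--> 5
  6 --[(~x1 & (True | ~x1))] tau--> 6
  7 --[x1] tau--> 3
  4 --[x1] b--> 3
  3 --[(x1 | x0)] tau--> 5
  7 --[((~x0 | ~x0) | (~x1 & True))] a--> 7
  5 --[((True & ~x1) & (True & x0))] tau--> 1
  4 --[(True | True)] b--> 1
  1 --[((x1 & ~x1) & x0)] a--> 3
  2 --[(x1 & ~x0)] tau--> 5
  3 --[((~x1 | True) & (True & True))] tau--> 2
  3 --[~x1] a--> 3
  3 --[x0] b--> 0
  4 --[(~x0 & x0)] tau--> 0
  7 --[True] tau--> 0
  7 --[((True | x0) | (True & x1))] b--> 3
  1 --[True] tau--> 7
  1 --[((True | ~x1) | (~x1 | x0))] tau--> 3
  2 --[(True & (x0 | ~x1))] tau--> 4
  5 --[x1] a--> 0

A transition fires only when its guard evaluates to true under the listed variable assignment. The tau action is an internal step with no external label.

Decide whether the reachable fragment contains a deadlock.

Answer: DEADLOCK-FREE

Working:
Reach set: {0,2,5}
  0: tau→2  [1 exit(s)]
  2: tau→5  [1 exit(s)]
  5: a→0  [1 exit(s)]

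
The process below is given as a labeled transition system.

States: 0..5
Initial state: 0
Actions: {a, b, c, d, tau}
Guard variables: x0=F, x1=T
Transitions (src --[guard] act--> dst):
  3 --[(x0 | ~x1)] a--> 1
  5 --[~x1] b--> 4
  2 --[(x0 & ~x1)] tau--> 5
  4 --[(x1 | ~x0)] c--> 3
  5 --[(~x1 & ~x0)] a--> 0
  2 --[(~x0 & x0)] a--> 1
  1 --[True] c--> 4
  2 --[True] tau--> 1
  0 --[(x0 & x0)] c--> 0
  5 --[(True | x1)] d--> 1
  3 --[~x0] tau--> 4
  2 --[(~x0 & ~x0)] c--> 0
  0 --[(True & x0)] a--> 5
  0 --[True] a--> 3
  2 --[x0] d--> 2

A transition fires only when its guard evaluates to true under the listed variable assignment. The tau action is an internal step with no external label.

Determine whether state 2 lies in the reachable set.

Answer: UNREACHABLE

Trace:
Guard filter leaves 7 enabled edge(s).
depth 0: {0}
depth 1: {3}  now seen {0,3}
depth 2: {4}  now seen {0,3,4}
Reach set: {0,3,4}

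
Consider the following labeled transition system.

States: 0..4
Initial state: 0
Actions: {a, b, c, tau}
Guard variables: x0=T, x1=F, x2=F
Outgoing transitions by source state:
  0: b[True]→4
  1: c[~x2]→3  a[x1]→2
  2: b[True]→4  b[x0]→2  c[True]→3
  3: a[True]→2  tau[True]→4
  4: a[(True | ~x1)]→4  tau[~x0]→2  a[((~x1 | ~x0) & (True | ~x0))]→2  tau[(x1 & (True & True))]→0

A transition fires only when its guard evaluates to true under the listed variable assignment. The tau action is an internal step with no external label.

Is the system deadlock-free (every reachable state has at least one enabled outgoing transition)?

Answer: DEADLOCK-FREE

Working:
Reachable = {0,2,3,4}
  0: b→4  [1 out]
  2: b→2  b→4  c→3  [3 out]
  3: a→2  tau→4  [2 out]
  4: a→2  a→4  [2 out]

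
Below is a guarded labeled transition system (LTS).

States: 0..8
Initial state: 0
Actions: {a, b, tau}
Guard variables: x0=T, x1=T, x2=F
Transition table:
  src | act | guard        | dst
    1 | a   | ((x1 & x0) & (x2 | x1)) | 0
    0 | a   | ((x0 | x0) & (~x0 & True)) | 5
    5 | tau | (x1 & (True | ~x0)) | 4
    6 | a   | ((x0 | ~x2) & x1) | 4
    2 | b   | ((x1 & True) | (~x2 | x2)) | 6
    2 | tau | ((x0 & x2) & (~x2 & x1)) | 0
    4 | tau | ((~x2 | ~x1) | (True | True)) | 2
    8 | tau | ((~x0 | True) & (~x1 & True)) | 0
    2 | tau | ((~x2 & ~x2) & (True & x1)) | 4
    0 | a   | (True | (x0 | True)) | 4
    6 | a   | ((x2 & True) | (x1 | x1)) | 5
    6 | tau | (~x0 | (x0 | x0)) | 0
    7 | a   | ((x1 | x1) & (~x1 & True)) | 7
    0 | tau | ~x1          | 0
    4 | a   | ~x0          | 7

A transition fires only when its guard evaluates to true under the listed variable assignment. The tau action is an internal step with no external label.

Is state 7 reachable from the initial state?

Answer: UNREACHABLE

Trace:
9 transition(s) survive guard evaluation.
L0 = {0}
L1 = {4}  cumulative {0,4}
L2 = {2}  cumulative {0,2,4}
L3 = {6}  cumulative {0,2,4,6}
L4 = {5}  cumulative {0,2,4,5,6}
Reachable = {0,2,4,5,6}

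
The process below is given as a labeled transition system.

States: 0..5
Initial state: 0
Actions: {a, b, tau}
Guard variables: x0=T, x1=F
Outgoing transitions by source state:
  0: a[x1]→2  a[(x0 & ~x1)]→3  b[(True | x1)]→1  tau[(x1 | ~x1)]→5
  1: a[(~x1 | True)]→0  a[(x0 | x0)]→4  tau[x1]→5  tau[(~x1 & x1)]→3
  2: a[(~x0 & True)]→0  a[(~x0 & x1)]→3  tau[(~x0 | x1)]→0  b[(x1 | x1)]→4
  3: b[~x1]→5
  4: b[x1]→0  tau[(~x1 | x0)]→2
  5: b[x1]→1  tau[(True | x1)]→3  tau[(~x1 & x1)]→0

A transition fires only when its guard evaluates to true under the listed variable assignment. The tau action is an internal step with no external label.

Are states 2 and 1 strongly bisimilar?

Refine partition for ~:
  π0 = {{0,1,2,3,4,5}}
  π1 = {{0},{1},{2},{3},{4,5}}
  π2 = {{0},{1},{2},{3},{4},{5}}
Fixed point at round 3; 6 class(es).
2∈{2}, 1∈{1}

Answer: NOT BISIMILAR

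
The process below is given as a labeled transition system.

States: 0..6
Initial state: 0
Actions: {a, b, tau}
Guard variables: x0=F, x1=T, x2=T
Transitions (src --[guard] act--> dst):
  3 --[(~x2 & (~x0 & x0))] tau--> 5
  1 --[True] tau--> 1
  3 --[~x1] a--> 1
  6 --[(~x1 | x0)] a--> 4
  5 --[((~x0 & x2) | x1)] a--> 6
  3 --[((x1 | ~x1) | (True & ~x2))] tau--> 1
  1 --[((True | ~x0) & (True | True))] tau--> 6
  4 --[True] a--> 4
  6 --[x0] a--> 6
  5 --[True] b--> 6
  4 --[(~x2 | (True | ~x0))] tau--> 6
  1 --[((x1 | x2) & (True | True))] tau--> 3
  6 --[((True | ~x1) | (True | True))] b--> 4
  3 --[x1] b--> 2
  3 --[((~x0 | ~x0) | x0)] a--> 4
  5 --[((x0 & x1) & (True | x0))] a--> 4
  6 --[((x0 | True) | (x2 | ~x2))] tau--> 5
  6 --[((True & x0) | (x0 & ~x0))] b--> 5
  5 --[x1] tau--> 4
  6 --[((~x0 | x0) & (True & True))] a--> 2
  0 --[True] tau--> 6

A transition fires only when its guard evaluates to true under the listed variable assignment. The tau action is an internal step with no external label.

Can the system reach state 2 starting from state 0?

Answer: REACHABLE

Working:
After dropping false guards: 15 live edges.
Layer 0: {0}
Layer 1: {6}  total {0,6}
Layer 2: {2,4,5}  total {0,2,4,5,6}
Reach set: {0,2,4,5,6}
witness 2: tau·a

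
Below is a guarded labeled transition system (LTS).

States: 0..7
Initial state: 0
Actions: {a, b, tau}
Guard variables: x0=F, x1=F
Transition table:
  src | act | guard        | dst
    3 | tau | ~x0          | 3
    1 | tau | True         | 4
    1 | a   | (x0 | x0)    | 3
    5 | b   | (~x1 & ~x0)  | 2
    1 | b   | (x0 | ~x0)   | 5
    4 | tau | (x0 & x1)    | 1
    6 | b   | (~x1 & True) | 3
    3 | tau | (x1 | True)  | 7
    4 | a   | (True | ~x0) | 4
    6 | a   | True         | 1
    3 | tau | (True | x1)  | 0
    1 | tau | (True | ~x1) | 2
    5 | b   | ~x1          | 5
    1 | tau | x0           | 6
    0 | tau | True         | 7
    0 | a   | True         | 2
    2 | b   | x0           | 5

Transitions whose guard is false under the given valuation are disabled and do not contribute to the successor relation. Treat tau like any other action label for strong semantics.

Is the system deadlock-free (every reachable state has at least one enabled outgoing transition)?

R = {0,2,7}
  0: a→2  tau→7  [2 exit(s)]
  2: ∅  [STUCK]
  7: ∅  [STUCK]
witness 2: a

Answer: DEADLOCK at state 2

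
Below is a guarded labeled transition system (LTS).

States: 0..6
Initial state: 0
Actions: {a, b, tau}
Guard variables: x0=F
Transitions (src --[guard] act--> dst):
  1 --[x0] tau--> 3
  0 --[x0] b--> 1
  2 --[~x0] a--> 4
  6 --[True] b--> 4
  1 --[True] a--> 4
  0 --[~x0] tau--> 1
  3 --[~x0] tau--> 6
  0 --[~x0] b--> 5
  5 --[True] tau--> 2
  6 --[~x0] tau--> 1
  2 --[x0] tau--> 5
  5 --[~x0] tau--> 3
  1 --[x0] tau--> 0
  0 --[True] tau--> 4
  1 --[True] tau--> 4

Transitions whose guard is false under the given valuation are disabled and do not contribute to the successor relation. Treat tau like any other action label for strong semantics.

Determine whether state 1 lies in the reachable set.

11 transition(s) survive guard evaluation.
Layer 0: {0}
Layer 1: {1,4,5}  cumulative {0,1,4,5}
Layer 2: {2,3}  cumulative {0,1,2,3,4,5}
Layer 3: {6}  cumulative {0,1,2,3,4,5,6}
Reach set: {0,1,2,3,4,5,6}
trace reaching 1: tau

Answer: REACHABLE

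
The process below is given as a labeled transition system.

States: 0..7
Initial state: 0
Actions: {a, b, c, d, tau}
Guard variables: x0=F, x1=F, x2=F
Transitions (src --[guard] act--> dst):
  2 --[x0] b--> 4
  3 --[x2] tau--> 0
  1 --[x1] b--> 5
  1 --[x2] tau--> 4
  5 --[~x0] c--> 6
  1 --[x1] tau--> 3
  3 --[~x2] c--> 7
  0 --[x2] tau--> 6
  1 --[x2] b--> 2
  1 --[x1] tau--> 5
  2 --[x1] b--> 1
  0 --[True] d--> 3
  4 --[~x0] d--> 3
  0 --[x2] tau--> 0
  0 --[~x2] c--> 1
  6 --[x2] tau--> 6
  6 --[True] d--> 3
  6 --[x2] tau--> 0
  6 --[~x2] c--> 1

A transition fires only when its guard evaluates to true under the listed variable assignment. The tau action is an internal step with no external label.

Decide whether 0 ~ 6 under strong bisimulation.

Answer: BISIMILAR

Trace:
Bisimulation quotient by refinement:
  P[0] = {{0,1,2,3,4,5,6,7}}
  P[1] = {{0,6},{1,2,7},{3,5},{4}}
  P[2] = {{0,6},{1,2,7},{3},{4},{5}}
5 equivalence class(es) (converged in 3)
[0]={0,6}  [6]={0,6}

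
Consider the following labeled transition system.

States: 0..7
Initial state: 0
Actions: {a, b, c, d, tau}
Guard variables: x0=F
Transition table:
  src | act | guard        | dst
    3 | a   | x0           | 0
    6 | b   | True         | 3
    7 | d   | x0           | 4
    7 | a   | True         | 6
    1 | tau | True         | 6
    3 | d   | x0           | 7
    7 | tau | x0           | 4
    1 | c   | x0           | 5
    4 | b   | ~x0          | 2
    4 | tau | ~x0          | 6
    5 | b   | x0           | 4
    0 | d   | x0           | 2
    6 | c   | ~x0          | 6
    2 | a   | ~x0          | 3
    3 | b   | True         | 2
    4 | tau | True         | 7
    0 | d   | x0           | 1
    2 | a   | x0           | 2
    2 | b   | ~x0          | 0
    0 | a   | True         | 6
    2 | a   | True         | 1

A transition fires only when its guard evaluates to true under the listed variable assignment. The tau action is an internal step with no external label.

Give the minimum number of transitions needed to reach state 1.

Answer: 4

Analysis:
BFS to 1:
  depth 0: {0}
  depth 1: {6}
  depth 2: {3}
  depth 3: {2}
  depth 4: {1}
depth(1)=4, e.g. a·b·b·a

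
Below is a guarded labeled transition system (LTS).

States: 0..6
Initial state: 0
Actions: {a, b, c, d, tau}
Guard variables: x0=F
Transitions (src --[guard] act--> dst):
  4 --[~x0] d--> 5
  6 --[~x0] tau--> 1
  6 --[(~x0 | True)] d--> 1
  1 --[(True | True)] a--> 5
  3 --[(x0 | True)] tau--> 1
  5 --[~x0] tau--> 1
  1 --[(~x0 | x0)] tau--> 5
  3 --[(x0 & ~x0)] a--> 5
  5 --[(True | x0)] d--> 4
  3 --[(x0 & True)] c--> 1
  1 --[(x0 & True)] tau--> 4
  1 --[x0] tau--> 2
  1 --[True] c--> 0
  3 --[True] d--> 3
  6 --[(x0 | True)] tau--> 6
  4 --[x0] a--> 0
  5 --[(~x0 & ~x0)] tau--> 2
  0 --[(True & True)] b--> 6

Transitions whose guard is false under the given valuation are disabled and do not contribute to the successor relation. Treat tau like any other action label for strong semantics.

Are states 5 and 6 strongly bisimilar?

Answer: NOT BISIMILAR

Analysis:
Bisimulation quotient by refinement:
  P[0] = {{0,1,2,3,4,5,6}}
  P[1] = {{0},{1},{2},{3,5,6},{4}}
  P[2] = {{0},{1},{2},{3},{4},{5},{6}}
stable after 3 split(s): 7 block(s)
class of 5: {5}; class of 6: {6}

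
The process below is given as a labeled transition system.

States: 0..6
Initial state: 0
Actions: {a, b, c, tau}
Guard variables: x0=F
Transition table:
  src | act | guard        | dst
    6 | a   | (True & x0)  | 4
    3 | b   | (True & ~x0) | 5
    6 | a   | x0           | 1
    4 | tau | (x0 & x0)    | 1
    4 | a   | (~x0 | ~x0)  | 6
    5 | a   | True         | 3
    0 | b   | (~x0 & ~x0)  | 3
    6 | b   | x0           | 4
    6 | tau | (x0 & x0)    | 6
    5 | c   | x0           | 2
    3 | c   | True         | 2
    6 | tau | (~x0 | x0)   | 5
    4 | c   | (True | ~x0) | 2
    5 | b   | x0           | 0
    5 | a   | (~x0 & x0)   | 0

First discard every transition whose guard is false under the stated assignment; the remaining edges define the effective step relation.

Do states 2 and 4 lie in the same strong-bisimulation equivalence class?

Answer: NOT BISIMILAR

Trace:
Bisimulation quotient by refinement:
  π0 = {{0,1,2,3,4,5,6}}
  π1 = {{0},{1,2},{3},{4},{5},{6}}
Fixed point at round 2; 6 class(es).
[2]={1,2}  [4]={4}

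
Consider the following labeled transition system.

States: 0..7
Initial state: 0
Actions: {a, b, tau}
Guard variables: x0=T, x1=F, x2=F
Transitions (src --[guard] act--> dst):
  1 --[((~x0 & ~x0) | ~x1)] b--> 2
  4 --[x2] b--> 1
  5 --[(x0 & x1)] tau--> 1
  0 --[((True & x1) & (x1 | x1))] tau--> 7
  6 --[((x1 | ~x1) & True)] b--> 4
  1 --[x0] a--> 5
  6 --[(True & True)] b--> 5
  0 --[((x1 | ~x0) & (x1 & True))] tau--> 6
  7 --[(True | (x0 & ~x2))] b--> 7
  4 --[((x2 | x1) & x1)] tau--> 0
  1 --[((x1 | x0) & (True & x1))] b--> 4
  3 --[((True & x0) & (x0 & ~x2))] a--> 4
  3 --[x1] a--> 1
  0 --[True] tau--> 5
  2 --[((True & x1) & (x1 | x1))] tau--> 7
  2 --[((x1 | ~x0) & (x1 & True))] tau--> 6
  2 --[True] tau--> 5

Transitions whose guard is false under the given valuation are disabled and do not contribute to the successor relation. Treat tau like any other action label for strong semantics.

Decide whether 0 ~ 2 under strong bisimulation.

Bisimulation quotient by refinement:
  P[0] = {{0,1,2,3,4,5,6,7}}
  P[1] = {{0,2},{1},{3},{4,5},{6,7}}
  P[2] = {{0,2},{1},{3},{4,5},{6},{7}}
Fixed point at round 3; 6 class(es).
[0]={0,2}  [2]={0,2}

Answer: BISIMILAR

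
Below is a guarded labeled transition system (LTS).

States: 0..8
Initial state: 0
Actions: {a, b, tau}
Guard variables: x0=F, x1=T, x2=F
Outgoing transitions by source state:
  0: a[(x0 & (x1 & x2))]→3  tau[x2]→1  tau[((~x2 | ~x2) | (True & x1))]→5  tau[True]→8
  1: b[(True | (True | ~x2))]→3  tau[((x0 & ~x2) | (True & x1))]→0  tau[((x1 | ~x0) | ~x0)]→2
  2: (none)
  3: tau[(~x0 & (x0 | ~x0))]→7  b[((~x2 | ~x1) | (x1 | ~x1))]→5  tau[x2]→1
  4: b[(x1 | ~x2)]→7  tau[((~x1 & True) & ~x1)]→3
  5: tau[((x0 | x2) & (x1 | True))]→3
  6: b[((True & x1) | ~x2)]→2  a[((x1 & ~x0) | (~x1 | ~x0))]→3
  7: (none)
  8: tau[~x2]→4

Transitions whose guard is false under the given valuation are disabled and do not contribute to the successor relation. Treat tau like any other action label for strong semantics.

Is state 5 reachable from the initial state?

11 transition(s) survive guard evaluation.
L0 = {0}
L1 = {5,8}  cumulative {0,5,8}
L2 = {4}  cumulative {0,4,5,8}
L3 = {7}  cumulative {0,4,5,7,8}
Reach set: {0,4,5,7,8}
Path to 5: tau

Answer: REACHABLE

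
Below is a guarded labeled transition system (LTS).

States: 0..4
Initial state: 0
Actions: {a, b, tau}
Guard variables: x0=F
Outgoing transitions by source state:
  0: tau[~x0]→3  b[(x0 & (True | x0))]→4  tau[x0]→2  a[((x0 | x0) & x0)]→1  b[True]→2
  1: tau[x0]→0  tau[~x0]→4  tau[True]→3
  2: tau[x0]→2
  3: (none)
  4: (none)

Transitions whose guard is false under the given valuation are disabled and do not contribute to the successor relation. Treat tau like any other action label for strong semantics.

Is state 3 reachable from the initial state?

4 transition(s) survive guard evaluation.
Layer 0: {0}
Layer 1: {2,3}  now seen {0,2,3}
R = {0,2,3}
witness 3: tau

Answer: REACHABLE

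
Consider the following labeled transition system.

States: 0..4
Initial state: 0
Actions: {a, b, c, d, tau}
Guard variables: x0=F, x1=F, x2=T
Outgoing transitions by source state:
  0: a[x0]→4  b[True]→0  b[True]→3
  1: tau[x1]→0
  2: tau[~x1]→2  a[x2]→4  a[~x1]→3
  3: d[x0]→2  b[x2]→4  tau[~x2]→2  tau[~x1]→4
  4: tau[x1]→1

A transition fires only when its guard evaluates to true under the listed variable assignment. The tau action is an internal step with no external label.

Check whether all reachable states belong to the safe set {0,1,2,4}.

Safe = {0,1,2,4}
Reach set: {0,3,4}
  0: safe
  3: VIOLATES
  4: safe
counterexample path to 3: b

Answer: INVARIANT VIOLATED at state 3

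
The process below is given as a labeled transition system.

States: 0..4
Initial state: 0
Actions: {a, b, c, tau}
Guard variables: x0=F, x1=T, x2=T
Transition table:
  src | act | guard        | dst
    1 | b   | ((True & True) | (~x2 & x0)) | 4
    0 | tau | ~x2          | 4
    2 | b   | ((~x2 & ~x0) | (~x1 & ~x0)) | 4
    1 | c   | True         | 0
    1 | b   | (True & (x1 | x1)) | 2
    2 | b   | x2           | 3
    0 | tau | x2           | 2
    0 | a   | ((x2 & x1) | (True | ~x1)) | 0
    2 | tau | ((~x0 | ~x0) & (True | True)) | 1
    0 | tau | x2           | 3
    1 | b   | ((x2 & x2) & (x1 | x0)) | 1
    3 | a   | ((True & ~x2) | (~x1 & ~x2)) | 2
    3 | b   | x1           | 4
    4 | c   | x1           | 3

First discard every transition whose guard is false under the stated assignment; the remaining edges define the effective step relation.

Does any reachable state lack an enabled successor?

Answer: DEADLOCK-FREE

Working:
Reach set: {0,1,2,3,4}
  0: a→0  tau→2  tau→3  [deg 3]
  1: b→1  b→2  b→4  c→0  [deg 4]
  2: b→3  tau→1  [deg 2]
  3: b→4  [deg 1]
  4: c→3  [deg 1]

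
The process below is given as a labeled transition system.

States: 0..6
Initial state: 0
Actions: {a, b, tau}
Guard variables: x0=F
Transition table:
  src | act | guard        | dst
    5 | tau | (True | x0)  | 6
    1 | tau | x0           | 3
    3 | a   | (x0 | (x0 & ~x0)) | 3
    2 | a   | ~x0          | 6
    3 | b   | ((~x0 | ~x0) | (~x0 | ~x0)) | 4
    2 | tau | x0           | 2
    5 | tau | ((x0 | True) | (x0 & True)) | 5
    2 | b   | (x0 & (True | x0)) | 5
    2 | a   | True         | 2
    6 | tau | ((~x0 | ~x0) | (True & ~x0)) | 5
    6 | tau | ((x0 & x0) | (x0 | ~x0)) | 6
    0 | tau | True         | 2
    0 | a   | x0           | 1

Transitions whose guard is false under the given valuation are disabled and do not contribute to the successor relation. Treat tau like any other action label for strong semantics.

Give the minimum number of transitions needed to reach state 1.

Answer: UNREACHABLE

Working:
Layered search for 1:
  Layer 0: {0}
  Layer 1: {2}
  Layer 2: {6}
  Layer 3: {5}
1 never appears.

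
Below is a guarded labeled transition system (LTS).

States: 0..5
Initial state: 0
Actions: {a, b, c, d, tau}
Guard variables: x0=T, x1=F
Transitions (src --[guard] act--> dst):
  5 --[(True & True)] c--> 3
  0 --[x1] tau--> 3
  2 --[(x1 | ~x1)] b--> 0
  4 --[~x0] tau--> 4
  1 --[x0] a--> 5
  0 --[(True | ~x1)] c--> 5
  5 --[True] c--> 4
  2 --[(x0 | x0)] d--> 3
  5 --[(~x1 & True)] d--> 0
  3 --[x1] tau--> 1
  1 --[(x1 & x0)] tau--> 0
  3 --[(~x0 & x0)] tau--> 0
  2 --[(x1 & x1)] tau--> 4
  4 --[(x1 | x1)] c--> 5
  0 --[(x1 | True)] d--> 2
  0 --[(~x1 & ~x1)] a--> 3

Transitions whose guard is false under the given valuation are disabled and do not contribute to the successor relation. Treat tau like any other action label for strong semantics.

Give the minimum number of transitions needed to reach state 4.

Answer: 2

Trace:
Breadth-first toward 4:
  Layer 0: {0}
  Layer 1: {2,3,5}
  Layer 2: {4}
4 enters at depth 2; path c·c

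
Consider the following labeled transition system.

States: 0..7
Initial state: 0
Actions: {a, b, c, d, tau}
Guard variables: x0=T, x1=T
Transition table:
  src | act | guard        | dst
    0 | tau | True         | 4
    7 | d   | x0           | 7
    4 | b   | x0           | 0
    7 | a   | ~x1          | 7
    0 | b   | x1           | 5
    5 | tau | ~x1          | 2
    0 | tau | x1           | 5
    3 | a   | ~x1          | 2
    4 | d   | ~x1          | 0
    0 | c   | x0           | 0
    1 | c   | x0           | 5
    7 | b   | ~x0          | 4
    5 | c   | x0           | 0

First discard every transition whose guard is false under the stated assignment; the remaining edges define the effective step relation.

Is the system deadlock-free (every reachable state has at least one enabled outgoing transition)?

Reachable = {0,4,5}
  0: b→5  c→0  tau→4  tau→5  [4 exit(s)]
  4: b→0  [1 exit(s)]
  5: c→0  [1 exit(s)]

Answer: DEADLOCK-FREE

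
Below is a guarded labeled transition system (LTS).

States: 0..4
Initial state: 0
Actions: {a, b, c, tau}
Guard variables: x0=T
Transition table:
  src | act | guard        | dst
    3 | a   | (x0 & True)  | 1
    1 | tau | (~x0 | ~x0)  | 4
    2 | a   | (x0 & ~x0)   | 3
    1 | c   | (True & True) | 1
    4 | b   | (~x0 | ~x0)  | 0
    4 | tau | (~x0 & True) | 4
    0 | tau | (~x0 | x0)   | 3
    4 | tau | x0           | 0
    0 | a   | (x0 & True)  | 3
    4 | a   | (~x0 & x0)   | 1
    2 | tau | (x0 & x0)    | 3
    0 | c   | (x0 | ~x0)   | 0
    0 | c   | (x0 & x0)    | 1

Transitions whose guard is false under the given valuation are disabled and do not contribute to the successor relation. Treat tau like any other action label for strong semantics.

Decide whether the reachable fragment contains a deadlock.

Answer: DEADLOCK-FREE

Working:
Reach set: {0,1,3}
  0: a→3  c→0  c→1  tau→3  [4 exit(s)]
  1: c→1  [1 exit(s)]
  3: a→1  [1 exit(s)]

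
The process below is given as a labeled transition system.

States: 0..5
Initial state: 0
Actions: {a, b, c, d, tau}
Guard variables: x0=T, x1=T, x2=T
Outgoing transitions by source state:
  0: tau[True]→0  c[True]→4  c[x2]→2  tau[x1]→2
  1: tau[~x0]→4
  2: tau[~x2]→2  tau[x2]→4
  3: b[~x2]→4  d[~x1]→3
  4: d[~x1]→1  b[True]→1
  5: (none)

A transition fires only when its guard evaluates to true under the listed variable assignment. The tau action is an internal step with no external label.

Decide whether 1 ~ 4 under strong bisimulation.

Refine partition for ~:
  P[0] = {{0,1,2,3,4,5}}
  P[1] = {{0},{1,3,5},{2},{4}}
stable after 2 split(s): 4 block(s)
class of 1: {1,3,5}; class of 4: {4}

Answer: NOT BISIMILAR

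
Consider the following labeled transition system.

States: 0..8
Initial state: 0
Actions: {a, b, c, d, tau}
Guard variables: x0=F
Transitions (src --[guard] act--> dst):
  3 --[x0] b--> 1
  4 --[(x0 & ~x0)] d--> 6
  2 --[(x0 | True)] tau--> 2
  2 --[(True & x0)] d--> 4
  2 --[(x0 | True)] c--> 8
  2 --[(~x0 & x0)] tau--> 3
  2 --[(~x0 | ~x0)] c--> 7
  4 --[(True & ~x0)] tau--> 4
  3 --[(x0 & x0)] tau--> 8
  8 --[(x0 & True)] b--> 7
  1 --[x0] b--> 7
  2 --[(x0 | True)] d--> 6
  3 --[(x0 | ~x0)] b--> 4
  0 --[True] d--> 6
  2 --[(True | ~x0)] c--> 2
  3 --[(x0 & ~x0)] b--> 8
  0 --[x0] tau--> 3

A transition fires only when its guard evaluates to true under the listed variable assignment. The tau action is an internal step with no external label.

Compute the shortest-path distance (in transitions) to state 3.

Breadth-first toward 3:
  Layer 0: {0}
  Layer 1: {6}
3 never appears.

Answer: UNREACHABLE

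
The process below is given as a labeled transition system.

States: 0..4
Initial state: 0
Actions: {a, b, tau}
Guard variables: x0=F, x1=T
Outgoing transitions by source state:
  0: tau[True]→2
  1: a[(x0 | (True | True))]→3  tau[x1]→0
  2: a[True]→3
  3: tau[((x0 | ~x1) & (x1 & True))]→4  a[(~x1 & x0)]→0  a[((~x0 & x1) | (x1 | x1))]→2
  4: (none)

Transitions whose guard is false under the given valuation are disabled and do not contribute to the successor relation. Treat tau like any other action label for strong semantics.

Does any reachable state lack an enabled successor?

Answer: DEADLOCK-FREE

Trace:
R = {0,2,3}
  0: tau→2  [1 exit(s)]
  2: a→3  [1 exit(s)]
  3: a→2  [1 exit(s)]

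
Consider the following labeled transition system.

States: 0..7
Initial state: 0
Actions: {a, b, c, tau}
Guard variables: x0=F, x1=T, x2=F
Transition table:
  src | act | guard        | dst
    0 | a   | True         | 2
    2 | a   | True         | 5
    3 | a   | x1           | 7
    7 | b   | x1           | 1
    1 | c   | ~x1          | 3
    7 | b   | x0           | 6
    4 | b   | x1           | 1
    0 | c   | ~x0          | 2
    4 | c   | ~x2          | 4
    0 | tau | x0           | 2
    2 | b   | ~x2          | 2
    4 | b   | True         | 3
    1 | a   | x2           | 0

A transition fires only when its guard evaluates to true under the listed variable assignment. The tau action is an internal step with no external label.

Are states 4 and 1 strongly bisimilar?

Refine partition for ~:
  round 0: {{0,1,2,3,4,5,6,7}}
  round 1: {{0},{1,5,6},{2},{3},{4},{7}}
Fixed point at round 2; 6 class(es).
[4]={4}  [1]={1,5,6}

Answer: NOT BISIMILAR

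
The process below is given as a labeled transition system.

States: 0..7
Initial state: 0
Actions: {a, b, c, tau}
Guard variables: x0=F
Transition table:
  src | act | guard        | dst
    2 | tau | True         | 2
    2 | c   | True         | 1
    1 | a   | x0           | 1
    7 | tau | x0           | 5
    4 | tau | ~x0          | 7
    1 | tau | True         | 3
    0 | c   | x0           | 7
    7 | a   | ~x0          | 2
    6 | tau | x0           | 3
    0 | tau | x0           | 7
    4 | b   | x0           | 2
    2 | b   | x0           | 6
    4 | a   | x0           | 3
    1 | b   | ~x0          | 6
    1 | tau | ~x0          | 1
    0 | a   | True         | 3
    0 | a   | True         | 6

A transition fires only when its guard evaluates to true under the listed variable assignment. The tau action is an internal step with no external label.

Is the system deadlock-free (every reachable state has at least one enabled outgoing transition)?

Reachable = {0,3,6}
  0: a→3  a→6  [2 out]
  3: ∅  [deadlock]
  6: ∅  [deadlock]
trace reaching 3: a

Answer: DEADLOCK at state 3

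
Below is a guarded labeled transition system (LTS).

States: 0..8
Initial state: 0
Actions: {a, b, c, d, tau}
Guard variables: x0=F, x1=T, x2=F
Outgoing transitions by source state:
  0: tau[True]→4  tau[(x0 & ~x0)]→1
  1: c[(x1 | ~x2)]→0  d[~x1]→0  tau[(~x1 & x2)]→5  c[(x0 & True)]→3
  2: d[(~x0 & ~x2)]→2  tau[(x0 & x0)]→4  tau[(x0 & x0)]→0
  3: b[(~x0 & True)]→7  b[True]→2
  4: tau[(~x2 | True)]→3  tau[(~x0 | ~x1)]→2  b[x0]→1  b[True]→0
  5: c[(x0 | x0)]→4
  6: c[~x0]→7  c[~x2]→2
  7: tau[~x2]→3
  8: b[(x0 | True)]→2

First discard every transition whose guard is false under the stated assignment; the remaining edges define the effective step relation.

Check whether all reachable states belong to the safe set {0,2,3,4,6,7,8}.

Answer: INVARIANT HOLDS

Working:
Safe = {0,2,3,4,6,7,8}
R = {0,2,3,4,7}
  0: ✓
  2: ✓
  3: ✓
  4: ✓
  7: ✓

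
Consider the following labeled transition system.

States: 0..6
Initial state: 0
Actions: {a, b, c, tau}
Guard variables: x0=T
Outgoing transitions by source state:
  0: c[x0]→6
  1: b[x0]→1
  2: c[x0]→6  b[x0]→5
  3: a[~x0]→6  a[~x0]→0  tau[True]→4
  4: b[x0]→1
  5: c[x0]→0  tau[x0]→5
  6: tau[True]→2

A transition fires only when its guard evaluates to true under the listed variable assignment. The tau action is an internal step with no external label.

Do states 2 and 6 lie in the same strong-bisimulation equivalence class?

Answer: NOT BISIMILAR

Analysis:
Compute ~ classes (split until stable):
  P[0] = {{0,1,2,3,4,5,6}}
  P[1] = {{0},{1,4},{2},{3,6},{5}}
  P[2] = {{0},{1,4},{2},{3},{5},{6}}
Fixed point at round 3; 6 class(es).
class of 2: {2}; class of 6: {6}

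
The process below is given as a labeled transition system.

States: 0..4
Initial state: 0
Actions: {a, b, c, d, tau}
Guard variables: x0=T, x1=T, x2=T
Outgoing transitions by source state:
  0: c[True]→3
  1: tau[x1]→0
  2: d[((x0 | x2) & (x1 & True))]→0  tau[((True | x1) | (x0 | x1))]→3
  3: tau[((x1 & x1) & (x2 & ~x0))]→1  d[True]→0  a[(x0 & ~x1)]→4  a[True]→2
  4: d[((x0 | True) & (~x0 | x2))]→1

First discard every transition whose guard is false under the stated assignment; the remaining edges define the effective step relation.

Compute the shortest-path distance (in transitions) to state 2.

BFS to 2:
  L0 = {0}
  L1 = {3}
  L2 = {2}
depth(2)=2, e.g. c·a

Answer: 2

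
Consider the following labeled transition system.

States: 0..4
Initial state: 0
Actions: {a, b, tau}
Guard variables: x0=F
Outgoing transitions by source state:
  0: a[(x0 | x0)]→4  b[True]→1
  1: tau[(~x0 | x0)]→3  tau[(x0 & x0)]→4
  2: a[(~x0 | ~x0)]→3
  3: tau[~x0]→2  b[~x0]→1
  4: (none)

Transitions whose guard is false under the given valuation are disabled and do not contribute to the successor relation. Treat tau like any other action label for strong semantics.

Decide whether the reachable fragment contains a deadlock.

Reach set: {0,1,2,3}
  0: b→1  [1 exit(s)]
  1: tau→3  [1 exit(s)]
  2: a→3  [1 exit(s)]
  3: b→1  tau→2  [2 exit(s)]

Answer: DEADLOCK-FREE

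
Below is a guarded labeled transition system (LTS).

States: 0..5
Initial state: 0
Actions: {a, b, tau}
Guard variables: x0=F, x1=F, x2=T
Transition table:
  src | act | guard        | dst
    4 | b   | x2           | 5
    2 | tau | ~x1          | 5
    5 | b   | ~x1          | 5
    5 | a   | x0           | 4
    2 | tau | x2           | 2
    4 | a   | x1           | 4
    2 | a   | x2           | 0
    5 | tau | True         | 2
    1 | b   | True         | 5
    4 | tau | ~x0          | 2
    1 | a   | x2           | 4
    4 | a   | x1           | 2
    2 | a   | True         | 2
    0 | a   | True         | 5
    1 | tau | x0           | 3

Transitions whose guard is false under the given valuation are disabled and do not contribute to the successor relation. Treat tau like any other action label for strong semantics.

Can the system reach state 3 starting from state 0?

After dropping false guards: 11 live edges.
Layer 0: {0}
Layer 1: {5}  total {0,5}
Layer 2: {2}  total {0,2,5}
R = {0,2,5}

Answer: UNREACHABLE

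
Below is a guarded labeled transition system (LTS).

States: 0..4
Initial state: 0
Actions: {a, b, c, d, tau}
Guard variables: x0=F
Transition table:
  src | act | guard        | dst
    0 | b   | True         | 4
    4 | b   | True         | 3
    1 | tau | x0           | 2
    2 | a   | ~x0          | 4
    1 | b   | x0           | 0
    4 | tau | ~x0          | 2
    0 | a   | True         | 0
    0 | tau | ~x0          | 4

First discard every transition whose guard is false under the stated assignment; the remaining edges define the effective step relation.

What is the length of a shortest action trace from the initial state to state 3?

Layered search for 3:
  depth 0: {0}
  depth 1: {4}
  depth 2: {2,3}
3 enters at depth 2; path b·b

Answer: 2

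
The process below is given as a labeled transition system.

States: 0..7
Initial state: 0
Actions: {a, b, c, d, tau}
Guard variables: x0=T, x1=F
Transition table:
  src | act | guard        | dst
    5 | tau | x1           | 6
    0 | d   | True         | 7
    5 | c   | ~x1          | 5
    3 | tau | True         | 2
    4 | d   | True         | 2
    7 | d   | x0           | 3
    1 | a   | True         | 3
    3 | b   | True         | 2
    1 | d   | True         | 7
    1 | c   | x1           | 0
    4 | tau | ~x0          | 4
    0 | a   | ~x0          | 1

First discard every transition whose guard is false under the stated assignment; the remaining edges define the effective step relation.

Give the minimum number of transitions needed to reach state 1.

BFS to 1:
  L0 = {0}
  L1 = {7}
  L2 = {3}
  L3 = {2}
1 never appears.

Answer: UNREACHABLE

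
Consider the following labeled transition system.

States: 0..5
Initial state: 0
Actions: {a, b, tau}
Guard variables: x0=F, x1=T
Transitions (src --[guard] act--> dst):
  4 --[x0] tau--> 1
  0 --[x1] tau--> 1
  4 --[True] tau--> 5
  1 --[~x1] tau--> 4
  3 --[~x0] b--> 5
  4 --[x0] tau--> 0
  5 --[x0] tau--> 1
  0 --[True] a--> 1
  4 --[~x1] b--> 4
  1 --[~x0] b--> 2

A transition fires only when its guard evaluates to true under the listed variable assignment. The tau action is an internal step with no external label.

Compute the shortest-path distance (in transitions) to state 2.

Answer: 2

Working:
Breadth-first toward 2:
  Layer 0: {0}
  Layer 1: {1}
  Layer 2: {2}
first hit 2 at d=2 via a·b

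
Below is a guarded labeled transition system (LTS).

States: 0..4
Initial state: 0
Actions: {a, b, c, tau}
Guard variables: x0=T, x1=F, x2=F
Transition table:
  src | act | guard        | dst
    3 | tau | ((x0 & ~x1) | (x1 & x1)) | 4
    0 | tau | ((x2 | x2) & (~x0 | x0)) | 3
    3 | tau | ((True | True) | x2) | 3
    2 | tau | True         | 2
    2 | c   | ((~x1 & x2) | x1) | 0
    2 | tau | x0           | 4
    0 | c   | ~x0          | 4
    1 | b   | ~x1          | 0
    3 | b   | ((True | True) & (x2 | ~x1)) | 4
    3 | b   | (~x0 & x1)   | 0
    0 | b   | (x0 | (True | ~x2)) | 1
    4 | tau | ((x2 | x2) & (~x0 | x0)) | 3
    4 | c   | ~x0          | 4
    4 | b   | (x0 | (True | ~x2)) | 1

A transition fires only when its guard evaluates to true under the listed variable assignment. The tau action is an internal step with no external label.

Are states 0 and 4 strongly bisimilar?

Answer: BISIMILAR

Working:
Refine partition for ~:
  π0 = {{0,1,2,3,4}}
  π1 = {{0,1,4},{2},{3}}
3 equivalence class(es) (converged in 2)
0∈{0,1,4}, 4∈{0,1,4}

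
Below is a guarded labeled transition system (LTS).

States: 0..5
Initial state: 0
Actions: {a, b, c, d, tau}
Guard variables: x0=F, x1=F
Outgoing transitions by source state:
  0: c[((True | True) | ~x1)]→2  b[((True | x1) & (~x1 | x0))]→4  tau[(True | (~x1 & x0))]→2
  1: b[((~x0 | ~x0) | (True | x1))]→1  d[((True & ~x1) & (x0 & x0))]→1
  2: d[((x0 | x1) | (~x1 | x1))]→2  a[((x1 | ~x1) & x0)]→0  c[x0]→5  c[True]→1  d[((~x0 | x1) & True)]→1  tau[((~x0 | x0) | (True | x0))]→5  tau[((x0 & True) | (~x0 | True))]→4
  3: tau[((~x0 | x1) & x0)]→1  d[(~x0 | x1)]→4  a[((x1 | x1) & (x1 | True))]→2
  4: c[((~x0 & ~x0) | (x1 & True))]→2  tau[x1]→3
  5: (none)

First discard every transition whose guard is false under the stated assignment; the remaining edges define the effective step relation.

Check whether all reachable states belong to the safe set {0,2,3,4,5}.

Answer: INVARIANT VIOLATED at state 1

Trace:
Safe = {0,2,3,4,5}
Reachable = {0,1,2,4,5}
  0: safe
  1: ✗ unsafe
  2: safe
  4: safe
  5: safe
witness against invariant: c·d → 1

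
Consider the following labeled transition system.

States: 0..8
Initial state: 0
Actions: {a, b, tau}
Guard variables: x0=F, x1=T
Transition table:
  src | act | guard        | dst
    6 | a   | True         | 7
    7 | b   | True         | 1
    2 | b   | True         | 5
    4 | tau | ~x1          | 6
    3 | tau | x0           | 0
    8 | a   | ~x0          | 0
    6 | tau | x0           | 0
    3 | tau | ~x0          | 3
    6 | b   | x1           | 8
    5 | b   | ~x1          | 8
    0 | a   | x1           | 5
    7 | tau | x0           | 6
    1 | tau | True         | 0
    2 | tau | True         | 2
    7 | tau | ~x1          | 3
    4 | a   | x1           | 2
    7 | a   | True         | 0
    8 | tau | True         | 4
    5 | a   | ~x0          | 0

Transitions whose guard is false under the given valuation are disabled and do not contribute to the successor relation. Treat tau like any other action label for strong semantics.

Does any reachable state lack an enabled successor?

Answer: DEADLOCK-FREE

Trace:
R = {0,5}
  0: a→5  [1 out]
  5: a→0  [1 out]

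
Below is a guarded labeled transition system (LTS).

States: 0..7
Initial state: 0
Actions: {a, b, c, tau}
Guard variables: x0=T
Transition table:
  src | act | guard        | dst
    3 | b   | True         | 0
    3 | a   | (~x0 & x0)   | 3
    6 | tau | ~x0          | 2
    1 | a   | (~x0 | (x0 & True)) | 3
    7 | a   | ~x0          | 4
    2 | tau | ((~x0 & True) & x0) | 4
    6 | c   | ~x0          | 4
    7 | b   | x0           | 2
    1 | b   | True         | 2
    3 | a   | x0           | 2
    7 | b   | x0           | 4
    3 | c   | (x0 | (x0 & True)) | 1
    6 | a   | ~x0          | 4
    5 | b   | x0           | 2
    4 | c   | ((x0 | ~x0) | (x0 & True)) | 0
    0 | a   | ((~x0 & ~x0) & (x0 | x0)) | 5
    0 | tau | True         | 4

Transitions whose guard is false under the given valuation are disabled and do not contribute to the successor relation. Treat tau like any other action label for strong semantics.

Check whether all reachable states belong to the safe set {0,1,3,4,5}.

Inv-set: {0,1,3,4,5}
R = {0,4}
  0: safe
  4: safe

Answer: INVARIANT HOLDS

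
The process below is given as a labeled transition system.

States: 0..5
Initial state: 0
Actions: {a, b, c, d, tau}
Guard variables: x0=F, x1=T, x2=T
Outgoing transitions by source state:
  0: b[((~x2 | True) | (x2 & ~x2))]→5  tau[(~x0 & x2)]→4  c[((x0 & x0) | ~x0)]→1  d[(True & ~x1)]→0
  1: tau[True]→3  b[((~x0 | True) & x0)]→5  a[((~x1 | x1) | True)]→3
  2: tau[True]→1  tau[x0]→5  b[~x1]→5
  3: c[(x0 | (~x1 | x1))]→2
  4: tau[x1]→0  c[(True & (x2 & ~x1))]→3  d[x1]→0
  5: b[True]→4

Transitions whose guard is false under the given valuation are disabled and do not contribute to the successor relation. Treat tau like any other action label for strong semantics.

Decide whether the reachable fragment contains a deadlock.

Reach set: {0,1,2,3,4,5}
  0: b→5  c→1  tau→4  [3 out]
  1: a→3  tau→3  [2 out]
  2: tau→1  [1 out]
  3: c→2  [1 out]
  4: d→0  tau→0  [2 out]
  5: b→4  [1 out]

Answer: DEADLOCK-FREE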